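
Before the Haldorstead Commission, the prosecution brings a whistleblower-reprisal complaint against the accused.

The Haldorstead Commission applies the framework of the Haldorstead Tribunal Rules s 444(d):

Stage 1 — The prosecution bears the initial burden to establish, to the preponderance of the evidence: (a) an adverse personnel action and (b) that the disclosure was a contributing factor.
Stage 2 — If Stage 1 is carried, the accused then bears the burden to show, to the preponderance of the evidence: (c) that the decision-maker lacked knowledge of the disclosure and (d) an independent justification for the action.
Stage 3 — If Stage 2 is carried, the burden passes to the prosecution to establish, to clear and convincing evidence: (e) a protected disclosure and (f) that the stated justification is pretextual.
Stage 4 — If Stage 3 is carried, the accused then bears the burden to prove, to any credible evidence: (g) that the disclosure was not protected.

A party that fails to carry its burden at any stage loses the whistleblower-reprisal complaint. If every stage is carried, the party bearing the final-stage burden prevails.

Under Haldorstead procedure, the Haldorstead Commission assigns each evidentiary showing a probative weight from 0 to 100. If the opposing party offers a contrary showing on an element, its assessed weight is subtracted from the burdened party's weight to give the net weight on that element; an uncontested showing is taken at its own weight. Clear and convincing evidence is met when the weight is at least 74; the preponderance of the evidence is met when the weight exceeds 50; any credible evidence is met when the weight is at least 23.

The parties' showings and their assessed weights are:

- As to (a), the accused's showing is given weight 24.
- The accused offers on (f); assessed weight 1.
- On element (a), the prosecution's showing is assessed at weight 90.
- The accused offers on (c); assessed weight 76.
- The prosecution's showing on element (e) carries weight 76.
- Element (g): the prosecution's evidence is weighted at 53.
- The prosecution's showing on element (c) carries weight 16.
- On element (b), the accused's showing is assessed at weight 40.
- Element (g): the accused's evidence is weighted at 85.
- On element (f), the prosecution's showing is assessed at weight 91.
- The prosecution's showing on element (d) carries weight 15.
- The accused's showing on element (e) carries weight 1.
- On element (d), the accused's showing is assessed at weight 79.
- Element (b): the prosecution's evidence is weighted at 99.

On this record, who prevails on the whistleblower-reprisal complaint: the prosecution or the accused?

accused

Stage 1 — burden on prosecution; standard: the preponderance of the evidence (weight exceeds 50).
    (a): 90 − 24 = 66 > 50 [met]
    (b): 99 − 40 = 59 > 50 [met]
  All elements met. The burden passes to the accused.
Stage 2 — burden on accused; standard: the preponderance of the evidence (weight exceeds 50).
    (c): 76 − 16 = 60 > 50 [met]
    (d): 79 − 15 = 64 > 50 [met]
  All elements met. The burden passes to the prosecution.
Stage 3 — burden on prosecution; standard: clear and convincing evidence (weight is at least 74).
    (e): 76 − 1 = 75 ≥ 74 [met]
    (f): 91 − 1 = 90 ≥ 74 [met]
  Stage 3 is satisfied; the onus moves to the accused.
Stage 4 — burden on accused; standard: any credible evidence (weight is at least 23).
    (g): 85 − 53 = 32 ≥ 23 [met]
  The accused carries the last stage.
All stages carried — the accused prevails.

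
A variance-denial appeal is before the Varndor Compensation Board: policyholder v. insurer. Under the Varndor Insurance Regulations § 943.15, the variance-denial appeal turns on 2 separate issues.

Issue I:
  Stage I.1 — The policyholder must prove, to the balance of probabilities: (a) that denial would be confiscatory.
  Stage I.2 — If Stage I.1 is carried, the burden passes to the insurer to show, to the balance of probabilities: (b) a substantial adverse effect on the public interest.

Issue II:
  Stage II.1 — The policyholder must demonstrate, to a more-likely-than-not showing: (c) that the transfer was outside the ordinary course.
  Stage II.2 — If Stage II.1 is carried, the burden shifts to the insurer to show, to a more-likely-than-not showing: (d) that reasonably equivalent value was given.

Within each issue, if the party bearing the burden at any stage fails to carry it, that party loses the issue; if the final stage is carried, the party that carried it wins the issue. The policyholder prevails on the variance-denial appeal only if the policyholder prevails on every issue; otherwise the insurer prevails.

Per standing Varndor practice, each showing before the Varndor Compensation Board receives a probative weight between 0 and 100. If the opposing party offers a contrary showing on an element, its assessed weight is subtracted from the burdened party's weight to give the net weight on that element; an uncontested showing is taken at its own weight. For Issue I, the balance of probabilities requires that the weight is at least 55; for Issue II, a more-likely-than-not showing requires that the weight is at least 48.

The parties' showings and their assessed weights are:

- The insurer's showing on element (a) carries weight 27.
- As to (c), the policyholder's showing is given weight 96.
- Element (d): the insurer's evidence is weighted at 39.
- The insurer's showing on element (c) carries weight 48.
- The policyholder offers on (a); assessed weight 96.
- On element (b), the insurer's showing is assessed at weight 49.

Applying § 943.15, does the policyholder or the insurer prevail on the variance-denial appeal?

policyholder

— Issue I —
Stage I.1 — burden on policyholder; standard: the balance of probabilities (weight is at least 55).
    (a): 96 − 27 = 69 ≥ 55 [met]
  All elements met. The burden passes to the insurer.
Stage I.2 — burden on insurer; standard: the balance of probabilities (weight is at least 55).
    (b): 49 < 55 [not met]
  Stage I.2 not carried; the insurer fails its burden.
The policyholder prevails on this issue.
— Issue II —
At Stage II.1 the policyholder must meet a more-likely-than-not showing (weight is at least 48): on (c) the weight is 96 less the opposing 48 gives net 48, ≥ 48, so (c) meets the standard.
  Stage II.1 is satisfied; the onus moves to the insurer.
At Stage II.2 the insurer must meet a more-likely-than-not showing (weight is at least 48): on (d) the weight is 39, which does not reach 48, so (d) does not meet the standard.
  Not every element is met, so the insurer fails to carry Stage II.2.
So the policyholder prevails on this issue.
Per-issue: Issue I → policyholder; Issue II → policyholder. The policyholder must prevail on every issue; overall, the policyholder prevails.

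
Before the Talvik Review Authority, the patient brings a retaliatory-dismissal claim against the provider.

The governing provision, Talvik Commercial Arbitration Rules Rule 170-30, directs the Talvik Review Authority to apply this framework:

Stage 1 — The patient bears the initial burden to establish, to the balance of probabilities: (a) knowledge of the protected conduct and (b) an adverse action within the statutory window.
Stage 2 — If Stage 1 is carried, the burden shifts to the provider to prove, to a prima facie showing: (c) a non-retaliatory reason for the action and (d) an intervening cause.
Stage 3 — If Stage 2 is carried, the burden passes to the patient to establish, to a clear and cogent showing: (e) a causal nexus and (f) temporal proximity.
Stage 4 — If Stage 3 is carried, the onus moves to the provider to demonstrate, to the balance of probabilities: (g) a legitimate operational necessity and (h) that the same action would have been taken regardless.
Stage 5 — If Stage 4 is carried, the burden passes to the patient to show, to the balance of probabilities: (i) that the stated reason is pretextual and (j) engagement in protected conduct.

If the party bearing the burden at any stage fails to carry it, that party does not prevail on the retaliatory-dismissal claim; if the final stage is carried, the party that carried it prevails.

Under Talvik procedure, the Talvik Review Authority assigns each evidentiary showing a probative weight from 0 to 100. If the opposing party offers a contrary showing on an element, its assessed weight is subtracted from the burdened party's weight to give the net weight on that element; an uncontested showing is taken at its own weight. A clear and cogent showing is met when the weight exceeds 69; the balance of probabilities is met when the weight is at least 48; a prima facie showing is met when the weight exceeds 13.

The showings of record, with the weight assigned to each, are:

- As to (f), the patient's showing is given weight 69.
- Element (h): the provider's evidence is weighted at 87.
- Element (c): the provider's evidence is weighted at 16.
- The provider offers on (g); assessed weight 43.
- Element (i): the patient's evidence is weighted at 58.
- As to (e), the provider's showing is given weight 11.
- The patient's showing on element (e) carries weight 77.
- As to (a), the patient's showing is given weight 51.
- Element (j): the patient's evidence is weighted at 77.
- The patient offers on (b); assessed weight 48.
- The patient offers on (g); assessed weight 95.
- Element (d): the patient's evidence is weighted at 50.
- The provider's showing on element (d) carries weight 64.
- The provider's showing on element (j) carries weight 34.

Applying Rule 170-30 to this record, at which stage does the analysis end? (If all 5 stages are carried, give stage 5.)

Stage 1 — burden on patient; standard: the balance of probabilities (weight is at least 48).
    (a): 51 ≥ 48 [met]
    (b): 48 ≥ 48 [met]
  Stage 1 is satisfied; the onus moves to the provider.
Stage 2 — burden on provider; standard: a prima facie showing (weight exceeds 13).
    (c): 16 > 13 [met]
    (d): 64 − 50 = 14 > 13 [met]
  All elements met. The burden passes to the patient.
Stage 3 — burden on patient; standard: a clear and cogent showing (weight exceeds 69).
    (e): 77 − 11 = 66 ≤ 69 [not met]
    (f): 69 ≤ 69 [not met]
  The patient does not carry Stage 3.
The analysis ends at Stage 3; the provider prevails.

stage 3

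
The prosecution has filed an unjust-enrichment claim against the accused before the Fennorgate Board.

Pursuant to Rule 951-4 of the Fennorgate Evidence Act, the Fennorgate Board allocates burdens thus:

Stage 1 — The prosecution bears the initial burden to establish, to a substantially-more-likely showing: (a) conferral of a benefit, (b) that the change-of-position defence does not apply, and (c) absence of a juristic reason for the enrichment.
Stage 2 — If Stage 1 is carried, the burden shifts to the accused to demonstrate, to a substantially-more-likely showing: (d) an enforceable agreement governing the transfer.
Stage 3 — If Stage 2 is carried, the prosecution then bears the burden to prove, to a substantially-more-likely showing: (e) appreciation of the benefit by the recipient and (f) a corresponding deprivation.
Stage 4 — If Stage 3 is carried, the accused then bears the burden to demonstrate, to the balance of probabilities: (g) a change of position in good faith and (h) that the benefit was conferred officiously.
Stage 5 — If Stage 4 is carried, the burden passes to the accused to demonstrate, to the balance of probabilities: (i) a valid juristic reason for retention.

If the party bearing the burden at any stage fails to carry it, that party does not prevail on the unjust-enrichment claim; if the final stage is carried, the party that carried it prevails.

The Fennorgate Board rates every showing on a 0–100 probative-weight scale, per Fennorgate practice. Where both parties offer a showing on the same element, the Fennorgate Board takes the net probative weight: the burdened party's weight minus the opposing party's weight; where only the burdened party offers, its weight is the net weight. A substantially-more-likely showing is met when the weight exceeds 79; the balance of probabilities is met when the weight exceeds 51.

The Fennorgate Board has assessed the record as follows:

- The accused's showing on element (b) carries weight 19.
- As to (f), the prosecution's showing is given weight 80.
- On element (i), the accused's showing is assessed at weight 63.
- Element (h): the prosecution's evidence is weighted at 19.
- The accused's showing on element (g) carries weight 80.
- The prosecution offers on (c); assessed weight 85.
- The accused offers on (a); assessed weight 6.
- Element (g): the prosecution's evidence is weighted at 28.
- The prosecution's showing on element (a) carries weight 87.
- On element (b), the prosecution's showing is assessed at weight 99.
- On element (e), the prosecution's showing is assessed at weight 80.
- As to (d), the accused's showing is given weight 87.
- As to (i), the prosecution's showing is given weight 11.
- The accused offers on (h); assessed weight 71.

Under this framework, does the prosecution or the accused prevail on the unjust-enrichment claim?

Stage 1 — burden on prosecution; standard: a substantially-more-likely showing (weight exceeds 79).
    (a): 87 − 6 = 81 > 79 [met]
    (b): 99 − 19 = 80 > 79 [met]
    (c): 85 > 79 [met]
  All elements met. The burden passes to the accused.
Stage 2 — burden on accused; standard: a substantially-more-likely showing (weight exceeds 79).
    (d): 87 > 79 [met]
  All elements met. The burden passes to the prosecution.
Stage 3 — burden on prosecution; standard: a substantially-more-likely showing (weight exceeds 79).
    (e): 80 > 79 [met]
    (f): 80 > 79 [met]
  Stage 3 carried; the burden shifts to the accused.
Stage 4 — burden on accused; standard: the balance of probabilities (weight exceeds 51).
    (g): 80 − 28 = 52 > 51 [met]
    (h): 71 − 19 = 52 > 51 [met]
  Stage 4 carried; the burden remains with the accused.
Stage 5 — burden on accused; standard: the balance of probabilities (weight exceeds 51).
    (i): 63 − 11 = 52 > 51 [met]
  All elements met at the final stage.
Every stage carried; the accused prevails.

accused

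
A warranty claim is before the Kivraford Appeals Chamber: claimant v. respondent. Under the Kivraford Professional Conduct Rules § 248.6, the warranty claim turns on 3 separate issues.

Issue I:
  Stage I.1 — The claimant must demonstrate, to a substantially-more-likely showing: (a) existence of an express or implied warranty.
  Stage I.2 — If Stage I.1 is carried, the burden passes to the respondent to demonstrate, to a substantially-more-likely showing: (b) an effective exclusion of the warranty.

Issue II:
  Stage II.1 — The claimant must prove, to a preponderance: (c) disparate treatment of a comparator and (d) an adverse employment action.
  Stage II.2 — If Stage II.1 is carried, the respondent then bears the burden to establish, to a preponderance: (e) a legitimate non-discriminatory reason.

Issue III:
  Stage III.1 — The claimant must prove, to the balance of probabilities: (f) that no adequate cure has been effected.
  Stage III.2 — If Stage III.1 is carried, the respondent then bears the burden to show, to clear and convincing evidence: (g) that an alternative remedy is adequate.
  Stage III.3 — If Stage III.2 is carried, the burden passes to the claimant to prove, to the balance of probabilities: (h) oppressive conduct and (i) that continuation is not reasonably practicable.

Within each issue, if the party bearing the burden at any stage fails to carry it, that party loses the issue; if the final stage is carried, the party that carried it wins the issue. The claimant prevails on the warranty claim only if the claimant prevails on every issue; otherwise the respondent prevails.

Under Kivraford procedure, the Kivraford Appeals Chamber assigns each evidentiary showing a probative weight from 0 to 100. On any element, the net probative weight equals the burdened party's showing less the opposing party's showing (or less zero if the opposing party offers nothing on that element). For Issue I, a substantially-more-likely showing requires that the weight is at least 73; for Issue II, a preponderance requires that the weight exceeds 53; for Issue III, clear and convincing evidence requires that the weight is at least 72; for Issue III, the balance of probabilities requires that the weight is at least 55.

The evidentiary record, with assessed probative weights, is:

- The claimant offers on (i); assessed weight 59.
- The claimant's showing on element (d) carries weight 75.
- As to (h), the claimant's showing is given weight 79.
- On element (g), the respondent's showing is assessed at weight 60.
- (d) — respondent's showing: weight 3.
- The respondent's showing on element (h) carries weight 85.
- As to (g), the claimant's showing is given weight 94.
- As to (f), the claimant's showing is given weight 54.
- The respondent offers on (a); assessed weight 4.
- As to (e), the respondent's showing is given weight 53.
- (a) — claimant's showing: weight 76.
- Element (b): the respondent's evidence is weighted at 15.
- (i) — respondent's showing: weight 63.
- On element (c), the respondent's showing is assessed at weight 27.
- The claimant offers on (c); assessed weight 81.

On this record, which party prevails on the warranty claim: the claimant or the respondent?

respondent

— Issue I —
Stage I.1 (claimant, a substantially-more-likely showing, weight is at least 73): (a) net 76−4=72 < 73 — fails.
  Not every element is met, so the claimant fails to carry Stage I.1.
The respondent prevails on this issue.
— Issue II —
Stage II.1 — burden on claimant; standard: a preponderance (weight exceeds 53).
    (c): 81 − 27 = 54 > 53 [met]
    (d): 75 − 3 = 72 > 53 [met]
  Stage II.1 is satisfied; the onus moves to the respondent.
Stage II.2 — burden on respondent; standard: a preponderance (weight exceeds 53).
    (e): 53 ≤ 53 [not met]
  Not every element is met, so the respondent fails to carry Stage II.2.
So the claimant prevails on this issue.
— Issue III —
Stage III.1 (claimant, the balance of probabilities, weight is at least 55): (f) 54 < 55 — fails.
  Not every element is met, so the claimant fails to carry Stage III.1.
The respondent prevails on this issue.
Per-issue: Issue I → respondent; Issue II → claimant; Issue III → respondent. The claimant must prevail on every issue; overall, the respondent prevails.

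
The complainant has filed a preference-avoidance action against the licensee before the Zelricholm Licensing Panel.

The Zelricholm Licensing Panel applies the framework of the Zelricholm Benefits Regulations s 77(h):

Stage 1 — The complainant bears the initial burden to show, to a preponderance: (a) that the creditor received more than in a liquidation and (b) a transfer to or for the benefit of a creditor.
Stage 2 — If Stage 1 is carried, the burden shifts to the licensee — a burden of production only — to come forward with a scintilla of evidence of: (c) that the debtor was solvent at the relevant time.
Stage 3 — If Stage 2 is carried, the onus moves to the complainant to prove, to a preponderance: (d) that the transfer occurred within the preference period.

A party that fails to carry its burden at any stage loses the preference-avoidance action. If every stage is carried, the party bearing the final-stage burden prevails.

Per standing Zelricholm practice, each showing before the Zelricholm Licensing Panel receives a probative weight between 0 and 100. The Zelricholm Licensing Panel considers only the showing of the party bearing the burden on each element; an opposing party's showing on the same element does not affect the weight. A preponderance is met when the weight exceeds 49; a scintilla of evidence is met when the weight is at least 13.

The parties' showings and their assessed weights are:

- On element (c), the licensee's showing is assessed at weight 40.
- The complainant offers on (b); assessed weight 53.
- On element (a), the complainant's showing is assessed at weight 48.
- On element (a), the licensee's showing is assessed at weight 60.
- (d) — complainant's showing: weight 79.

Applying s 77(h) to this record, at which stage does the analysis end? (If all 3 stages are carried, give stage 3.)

At Stage 1 the complainant must meet a preponderance (weight exceeds 49): on (a) the weight is 48 (the licensee's 60 is given no effect), ≤ 49, so (a) does not meet the standard; on (b) the weight is 53, > 49, so (b) meets the standard.
  Stage 1 not carried; the complainant fails its burden.
The analysis ends at Stage 1; the licensee prevails.

stage 1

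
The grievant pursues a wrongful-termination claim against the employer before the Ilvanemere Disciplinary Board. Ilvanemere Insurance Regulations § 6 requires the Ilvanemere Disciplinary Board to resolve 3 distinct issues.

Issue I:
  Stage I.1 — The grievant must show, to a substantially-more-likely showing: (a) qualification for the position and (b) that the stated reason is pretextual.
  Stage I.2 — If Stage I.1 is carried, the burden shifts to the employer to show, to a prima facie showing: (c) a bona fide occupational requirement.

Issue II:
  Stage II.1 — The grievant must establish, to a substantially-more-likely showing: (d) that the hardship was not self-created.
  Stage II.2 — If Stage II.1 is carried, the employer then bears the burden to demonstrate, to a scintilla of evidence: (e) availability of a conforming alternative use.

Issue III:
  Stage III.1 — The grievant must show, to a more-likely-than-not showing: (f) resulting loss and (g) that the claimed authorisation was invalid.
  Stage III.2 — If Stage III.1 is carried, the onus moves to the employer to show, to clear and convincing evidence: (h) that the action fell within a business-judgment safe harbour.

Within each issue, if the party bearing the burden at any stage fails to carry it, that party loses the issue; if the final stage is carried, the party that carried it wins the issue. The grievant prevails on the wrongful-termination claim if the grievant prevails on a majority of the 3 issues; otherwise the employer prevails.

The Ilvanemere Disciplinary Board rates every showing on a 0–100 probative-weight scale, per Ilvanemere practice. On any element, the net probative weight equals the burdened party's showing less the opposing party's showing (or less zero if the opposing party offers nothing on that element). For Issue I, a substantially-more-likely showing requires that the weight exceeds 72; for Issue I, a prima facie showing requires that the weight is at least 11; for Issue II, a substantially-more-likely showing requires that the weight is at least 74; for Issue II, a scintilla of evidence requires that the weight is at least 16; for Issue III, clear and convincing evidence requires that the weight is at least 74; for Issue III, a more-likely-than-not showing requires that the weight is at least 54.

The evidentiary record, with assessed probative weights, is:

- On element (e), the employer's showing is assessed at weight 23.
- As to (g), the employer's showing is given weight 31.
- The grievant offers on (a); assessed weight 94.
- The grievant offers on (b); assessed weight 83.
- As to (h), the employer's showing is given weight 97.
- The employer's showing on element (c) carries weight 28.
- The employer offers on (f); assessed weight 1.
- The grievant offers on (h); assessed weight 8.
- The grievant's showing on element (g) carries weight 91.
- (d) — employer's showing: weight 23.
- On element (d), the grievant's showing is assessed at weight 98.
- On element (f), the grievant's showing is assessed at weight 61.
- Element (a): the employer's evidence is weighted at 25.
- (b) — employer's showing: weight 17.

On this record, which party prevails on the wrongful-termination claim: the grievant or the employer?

— Issue I —
At Stage I.1 the grievant must meet a substantially-more-likely showing (weight exceeds 72): on (a) the weight is 94 less the opposing 25 gives net 69, which does not exceed 72, so (a) does not meet the standard; on (b) the weight is 83 less the opposing 17 gives net 66, ≤ 72, so (b) does not meet the standard.
  The grievant does not carry Stage I.1.
The analysis ends at Stage I.1; the employer prevails on this issue.
— Issue II —
Stage II.1 (grievant, a substantially-more-likely showing, weight is at least 74): (d) net 98−23=75 ≥ 74 — meets.
  The grievant carries Stage II.1; the employer now bears the burden.
Stage II.2 (employer, a scintilla of evidence, weight is at least 16): (e) 23 ≥ 16 — meets.
  The employer carries the last stage.
With every stage satisfied, the employer prevails on this issue.
— Issue III —
Stage III.1 — burden on grievant; standard: a more-likely-than-not showing (weight is at least 54).
    (f): 61 − 1 = 60 ≥ 54 [met]
    (g): 91 − 31 = 60 ≥ 54 [met]
  All elements met. The burden passes to the employer.
Stage III.2 — burden on employer; standard: clear and convincing evidence (weight is at least 74).
    (h): 97 − 8 = 89 ≥ 74 [met]
  The employer carries the last stage.
Every stage carried; the employer prevails on this issue.
Per-issue: Issue I → employer; Issue II → employer; Issue III → employer. The grievant must prevail on a majority of issues; overall, the employer prevails.

employer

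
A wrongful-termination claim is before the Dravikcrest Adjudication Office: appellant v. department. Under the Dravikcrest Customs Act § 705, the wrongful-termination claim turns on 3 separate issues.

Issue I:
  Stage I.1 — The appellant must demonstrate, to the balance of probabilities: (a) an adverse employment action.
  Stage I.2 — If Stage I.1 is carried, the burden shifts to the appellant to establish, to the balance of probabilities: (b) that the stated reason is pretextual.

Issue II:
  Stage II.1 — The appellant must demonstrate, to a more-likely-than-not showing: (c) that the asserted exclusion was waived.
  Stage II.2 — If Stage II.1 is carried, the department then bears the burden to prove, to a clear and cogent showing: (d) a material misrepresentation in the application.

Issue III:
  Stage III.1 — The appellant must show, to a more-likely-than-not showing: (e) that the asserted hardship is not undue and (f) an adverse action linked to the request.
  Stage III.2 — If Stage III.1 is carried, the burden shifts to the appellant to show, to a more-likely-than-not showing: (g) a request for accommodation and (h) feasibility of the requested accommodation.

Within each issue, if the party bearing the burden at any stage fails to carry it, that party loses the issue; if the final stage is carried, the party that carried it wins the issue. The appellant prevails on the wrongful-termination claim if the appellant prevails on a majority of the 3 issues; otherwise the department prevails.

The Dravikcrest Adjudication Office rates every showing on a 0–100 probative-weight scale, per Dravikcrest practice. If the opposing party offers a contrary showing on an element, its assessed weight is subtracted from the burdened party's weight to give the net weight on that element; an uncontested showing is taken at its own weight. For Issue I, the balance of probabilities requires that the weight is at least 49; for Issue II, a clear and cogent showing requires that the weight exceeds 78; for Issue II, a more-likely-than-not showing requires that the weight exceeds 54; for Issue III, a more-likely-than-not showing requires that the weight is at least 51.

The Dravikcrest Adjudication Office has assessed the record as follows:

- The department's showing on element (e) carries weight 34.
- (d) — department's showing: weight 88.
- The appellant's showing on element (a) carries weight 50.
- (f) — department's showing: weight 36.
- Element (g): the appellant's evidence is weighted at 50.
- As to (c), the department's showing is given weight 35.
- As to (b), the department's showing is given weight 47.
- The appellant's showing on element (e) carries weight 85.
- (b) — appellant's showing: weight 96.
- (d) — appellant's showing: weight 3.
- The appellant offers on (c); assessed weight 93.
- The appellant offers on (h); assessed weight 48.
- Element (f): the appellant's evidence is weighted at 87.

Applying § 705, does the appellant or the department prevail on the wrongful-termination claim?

— Issue I —
At Stage I.1 the appellant must meet the balance of probabilities (weight is at least 49): on (a) the weight is 50, which does reach 49, so (a) meets the standard.
  Stage I.1 carried; the burden remains with the appellant.
At Stage I.2 the appellant must meet the balance of probabilities (weight is at least 49): on (b) the weight is 96 less the opposing 47 gives net 49, which does reach 49, so (b) meets the standard.
  The appellant carries the last stage.
All stages carried — the appellant prevails on this issue.
— Issue II —
At Stage II.1 the appellant must meet a more-likely-than-not showing (weight exceeds 54): on (c) the weight is 93 less the opposing 35 gives net 58, which does exceed 54, so (c) meets the standard.
  Stage II.1 carried; the burden shifts to the department.
At Stage II.2 the department must meet a clear and cogent showing (weight exceeds 78): on (d) the weight is 88 less the opposing 3 gives net 85, which does exceed 78, so (d) meets the standard.
  All elements met at the final stage.
All stages carried — the department prevails on this issue.
— Issue III —
Stage III.1 — burden on appellant; standard: a more-likely-than-not showing (weight is at least 51).
    (e): 85 − 34 = 51 ≥ 51 [met]
    (f): 87 − 36 = 51 ≥ 51 [met]
  Stage III.1 is satisfied; the appellant continues to bear the burden.
Stage III.2 — burden on appellant; standard: a more-likely-than-not showing (weight is at least 51).
    (g): 50 < 51 [not met]
    (h): 48 < 51 [not met]
  Stage III.2 not carried; the appellant fails its burden.
So the department prevails on this issue.
Per-issue: Issue I → appellant; Issue II → department; Issue III → department. The appellant must prevail on a majority of issues; overall, the department prevails.

department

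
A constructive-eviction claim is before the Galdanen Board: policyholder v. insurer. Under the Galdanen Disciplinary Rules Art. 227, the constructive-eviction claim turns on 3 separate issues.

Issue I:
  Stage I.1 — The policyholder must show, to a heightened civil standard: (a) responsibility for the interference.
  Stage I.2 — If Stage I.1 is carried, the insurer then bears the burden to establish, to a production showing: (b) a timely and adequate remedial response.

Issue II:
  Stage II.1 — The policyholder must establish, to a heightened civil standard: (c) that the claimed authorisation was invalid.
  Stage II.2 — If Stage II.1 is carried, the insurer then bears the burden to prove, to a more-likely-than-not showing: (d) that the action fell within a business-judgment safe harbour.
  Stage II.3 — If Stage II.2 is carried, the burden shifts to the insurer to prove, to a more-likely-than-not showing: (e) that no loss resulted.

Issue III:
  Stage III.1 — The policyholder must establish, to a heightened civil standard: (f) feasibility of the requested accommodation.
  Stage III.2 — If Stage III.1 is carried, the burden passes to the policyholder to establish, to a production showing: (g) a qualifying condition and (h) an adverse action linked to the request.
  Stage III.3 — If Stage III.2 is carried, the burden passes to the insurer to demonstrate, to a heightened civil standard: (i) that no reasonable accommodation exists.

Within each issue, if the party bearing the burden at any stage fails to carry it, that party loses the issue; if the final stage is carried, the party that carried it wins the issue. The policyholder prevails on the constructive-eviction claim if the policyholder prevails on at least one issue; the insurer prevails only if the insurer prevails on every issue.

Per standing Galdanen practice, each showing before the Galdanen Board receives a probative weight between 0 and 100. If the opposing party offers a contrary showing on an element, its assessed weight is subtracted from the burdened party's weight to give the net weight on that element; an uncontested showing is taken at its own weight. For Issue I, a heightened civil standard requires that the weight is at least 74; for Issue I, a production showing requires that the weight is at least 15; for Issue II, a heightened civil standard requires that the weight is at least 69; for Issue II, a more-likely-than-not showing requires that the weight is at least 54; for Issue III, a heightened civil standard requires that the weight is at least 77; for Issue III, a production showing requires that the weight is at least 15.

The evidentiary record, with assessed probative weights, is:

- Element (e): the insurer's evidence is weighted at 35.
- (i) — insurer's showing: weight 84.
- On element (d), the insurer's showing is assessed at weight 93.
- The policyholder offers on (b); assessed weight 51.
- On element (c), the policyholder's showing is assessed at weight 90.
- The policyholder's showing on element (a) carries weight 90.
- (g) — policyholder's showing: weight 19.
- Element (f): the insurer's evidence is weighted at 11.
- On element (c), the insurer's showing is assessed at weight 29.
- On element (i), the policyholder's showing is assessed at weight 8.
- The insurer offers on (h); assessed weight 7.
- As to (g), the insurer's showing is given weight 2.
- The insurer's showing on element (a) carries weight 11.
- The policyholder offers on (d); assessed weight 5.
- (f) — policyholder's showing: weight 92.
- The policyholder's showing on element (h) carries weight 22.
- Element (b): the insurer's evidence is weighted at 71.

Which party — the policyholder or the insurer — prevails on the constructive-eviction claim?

— Issue I —
At Stage I.1 the policyholder must meet a heightened civil standard (weight is at least 74): on (a) the weight is 90 less the opposing 11 gives net 79, which does reach 74, so (a) meets the standard.
  Stage I.1 is satisfied; the onus moves to the insurer.
At Stage I.2 the insurer must meet a production showing (weight is at least 15): on (b) the weight is 71 less the opposing 51 gives net 20, ≥ 15, so (b) meets the standard.
  Stage I.2 carried; the final stage is satisfied.
Every stage carried; the insurer prevails on this issue.
— Issue II —
At Stage II.1 the policyholder must meet a heightened civil standard (weight is at least 69): on (c) the weight is 90 less the opposing 29 gives net 61, < 69, so (c) does not meet the standard.
  Not every element is met, so the policyholder fails to carry Stage II.1.
The insurer prevails on this issue.
— Issue III —
Stage III.1 — burden on policyholder; standard: a heightened civil standard (weight is at least 77).
    (f): 92 − 11 = 81 ≥ 77 [met]
  All elements met. The policyholder retains the burden for Stage III.2.
Stage III.2 — burden on policyholder; standard: a production showing (weight is at least 15).
    (g): 19 − 2 = 17 ≥ 15 [met]
    (h): 22 − 7 = 15 ≥ 15 [met]
  Stage III.2 is satisfied; the onus moves to the insurer.
Stage III.3 — burden on insurer; standard: a heightened civil standard (weight is at least 77).
    (i): 84 − 8 = 76 < 77 [not met]
  Not every element is met, so the insurer fails to carry Stage III.3.
The policyholder prevails on this issue.
Per-issue: Issue I → insurer; Issue II → insurer; Issue III → policyholder. The policyholder must prevail on at least one issue; overall, the policyholder prevails.

policyholder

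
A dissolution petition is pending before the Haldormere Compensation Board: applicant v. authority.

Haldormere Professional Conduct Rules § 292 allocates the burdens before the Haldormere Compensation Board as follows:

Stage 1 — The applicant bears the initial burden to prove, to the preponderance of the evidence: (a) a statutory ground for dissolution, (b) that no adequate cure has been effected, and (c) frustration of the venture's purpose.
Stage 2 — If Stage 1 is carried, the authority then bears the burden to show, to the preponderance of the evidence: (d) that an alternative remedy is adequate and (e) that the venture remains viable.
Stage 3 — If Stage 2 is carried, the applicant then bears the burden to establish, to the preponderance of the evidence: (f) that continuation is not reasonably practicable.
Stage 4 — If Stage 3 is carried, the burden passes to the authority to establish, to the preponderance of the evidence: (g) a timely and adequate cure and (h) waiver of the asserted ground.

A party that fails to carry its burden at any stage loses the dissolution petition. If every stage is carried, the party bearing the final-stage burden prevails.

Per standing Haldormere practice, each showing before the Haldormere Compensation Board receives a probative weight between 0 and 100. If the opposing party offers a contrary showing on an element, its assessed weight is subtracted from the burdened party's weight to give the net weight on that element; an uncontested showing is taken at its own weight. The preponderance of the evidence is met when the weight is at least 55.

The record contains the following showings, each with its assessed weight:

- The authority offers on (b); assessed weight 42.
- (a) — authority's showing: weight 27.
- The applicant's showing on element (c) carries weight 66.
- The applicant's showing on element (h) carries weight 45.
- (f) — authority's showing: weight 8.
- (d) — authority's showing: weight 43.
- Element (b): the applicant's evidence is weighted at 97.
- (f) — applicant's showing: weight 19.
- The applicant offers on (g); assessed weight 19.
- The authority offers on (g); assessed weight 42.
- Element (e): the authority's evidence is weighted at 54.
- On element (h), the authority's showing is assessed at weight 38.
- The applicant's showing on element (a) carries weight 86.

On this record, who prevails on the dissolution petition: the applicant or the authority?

applicant

Stage 1 (applicant, the preponderance of the evidence, weight is at least 55): (a) net 86−27=59 ≥ 55 — meets; (b) net 97−42=55 ≥ 55 — meets; (c) 66 ≥ 55 — meets.
  All elements met. The burden passes to the authority.
Stage 2 (authority, the preponderance of the evidence, weight is at least 55): (d) 43 < 55 — fails; (e) 54 < 55 — fails.
  The authority does not carry Stage 2.
The analysis ends at Stage 2; the applicant prevails.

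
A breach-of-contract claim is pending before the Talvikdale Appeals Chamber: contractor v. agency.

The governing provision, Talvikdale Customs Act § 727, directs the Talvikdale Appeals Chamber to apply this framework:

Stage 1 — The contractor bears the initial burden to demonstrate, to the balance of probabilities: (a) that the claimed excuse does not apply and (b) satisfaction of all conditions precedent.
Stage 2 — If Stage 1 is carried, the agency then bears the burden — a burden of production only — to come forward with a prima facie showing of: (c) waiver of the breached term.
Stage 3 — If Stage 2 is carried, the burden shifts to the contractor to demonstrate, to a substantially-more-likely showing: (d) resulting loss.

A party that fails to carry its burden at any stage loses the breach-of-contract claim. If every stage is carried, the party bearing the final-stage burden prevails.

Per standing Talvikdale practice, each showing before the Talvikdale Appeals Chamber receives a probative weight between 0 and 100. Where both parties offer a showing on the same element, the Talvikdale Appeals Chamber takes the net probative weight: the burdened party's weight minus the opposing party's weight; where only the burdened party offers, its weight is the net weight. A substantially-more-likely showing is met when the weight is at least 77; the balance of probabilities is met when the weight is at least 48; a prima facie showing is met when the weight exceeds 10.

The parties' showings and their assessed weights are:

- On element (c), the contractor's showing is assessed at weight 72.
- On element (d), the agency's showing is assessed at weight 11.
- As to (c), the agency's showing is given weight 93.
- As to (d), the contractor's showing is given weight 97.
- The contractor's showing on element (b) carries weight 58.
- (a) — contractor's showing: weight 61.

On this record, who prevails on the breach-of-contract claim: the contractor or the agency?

Stage 1 (contractor, the balance of probabilities, weight is at least 48): (a) 61 ≥ 48 — meets; (b) 58 ≥ 48 — meets.
  Stage 1 carried; the burden shifts to the agency.
Stage 2 (agency, a prima facie showing, weight exceeds 10): (c) net 93−72=21 > 10 — meets.
  All elements met. The burden passes to the contractor.
Stage 3 (contractor, a substantially-more-likely showing, weight is at least 77): (d) net 97−11=86 ≥ 77 — meets.
  All elements met at the final stage.
All stages carried — the contractor prevails.

contractor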